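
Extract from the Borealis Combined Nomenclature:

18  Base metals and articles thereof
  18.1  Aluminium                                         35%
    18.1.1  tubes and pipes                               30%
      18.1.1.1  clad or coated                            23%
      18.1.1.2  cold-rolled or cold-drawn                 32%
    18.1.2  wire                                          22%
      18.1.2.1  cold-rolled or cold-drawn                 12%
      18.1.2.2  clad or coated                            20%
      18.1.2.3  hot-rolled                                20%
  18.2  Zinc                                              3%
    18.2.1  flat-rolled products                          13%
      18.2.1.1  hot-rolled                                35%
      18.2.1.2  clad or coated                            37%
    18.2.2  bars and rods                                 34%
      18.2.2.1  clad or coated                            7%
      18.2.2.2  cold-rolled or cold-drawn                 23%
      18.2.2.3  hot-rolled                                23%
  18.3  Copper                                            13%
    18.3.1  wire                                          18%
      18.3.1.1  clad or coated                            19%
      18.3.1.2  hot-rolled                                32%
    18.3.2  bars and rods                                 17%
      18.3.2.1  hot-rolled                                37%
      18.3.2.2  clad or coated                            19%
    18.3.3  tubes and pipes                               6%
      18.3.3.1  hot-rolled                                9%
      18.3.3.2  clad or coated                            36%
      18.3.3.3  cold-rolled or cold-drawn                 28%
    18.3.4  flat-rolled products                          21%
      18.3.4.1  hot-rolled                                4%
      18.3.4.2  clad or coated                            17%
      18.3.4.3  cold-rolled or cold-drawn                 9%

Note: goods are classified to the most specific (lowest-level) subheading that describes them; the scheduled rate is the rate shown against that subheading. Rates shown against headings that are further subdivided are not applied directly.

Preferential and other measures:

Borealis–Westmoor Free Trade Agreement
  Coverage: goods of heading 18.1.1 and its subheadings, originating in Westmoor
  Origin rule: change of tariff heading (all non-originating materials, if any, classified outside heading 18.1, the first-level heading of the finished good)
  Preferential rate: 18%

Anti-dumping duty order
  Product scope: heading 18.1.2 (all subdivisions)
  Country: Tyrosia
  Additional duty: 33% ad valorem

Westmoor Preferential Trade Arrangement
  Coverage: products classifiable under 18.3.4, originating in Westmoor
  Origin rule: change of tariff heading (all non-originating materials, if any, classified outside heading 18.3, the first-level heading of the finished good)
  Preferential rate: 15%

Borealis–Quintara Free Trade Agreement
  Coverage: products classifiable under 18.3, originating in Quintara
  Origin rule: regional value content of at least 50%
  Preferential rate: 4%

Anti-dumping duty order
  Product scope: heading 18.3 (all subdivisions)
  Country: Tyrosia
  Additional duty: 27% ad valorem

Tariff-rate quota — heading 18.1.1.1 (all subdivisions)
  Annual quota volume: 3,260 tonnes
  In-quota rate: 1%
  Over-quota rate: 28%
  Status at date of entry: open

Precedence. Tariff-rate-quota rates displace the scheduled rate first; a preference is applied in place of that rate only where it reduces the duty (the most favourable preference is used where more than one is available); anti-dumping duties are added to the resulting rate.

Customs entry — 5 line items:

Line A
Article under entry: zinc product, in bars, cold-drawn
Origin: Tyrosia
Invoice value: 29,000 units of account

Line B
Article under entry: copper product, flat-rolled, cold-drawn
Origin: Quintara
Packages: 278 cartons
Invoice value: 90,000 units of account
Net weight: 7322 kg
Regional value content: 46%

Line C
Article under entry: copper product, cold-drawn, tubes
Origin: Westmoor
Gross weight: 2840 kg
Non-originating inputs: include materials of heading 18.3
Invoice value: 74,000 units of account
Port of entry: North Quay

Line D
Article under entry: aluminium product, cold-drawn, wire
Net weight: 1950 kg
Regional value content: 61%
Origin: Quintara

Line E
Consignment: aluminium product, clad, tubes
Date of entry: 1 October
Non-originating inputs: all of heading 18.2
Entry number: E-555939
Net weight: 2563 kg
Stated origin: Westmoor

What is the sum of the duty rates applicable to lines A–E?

Line A: zinc → 18.2; in bars → 18.2.2; cold-drawn → 18.2.2.2. Scheduled 23%. No special measure applies. → 23%.
Line B: copper → 18.3; flat-rolled → 18.3.4; cold-drawn → 18.3.4.3. Scheduled 9%. Quintara agreement on 18.3: RVC < 50%. → 9%.
Line C: copper → 18.3; tubes → 18.3.3; cold-drawn → 18.3.3.3. Scheduled 28%. Westmoor agreement on 18.1.1: 18.3.3.3 not covered; Westmoor agreement on 18.3.4: 18.3.3.3 not covered. → 28%.
Line D: aluminium → 18.1; wire → 18.1.2; cold-drawn → 18.1.2.1. Scheduled 12%. Quintara agreement on 18.3: 18.1.2.1 not covered. → 12%.
Line E: aluminium → 18.1; tubes → 18.1.1; clad → 18.1.1.1. Scheduled 23%. quota on 18.1.1.1 open → in-quota 1%; Westmoor agreement on 18.1.1: CTH met → 18% available; Westmoor agreement on 18.3.4: 18.1.1.1 not covered; preference 18% not lower than 1% → no reduction. → 1%.
Sum: 23% + 9% + 28% + 12% + 1% = 73%.

73%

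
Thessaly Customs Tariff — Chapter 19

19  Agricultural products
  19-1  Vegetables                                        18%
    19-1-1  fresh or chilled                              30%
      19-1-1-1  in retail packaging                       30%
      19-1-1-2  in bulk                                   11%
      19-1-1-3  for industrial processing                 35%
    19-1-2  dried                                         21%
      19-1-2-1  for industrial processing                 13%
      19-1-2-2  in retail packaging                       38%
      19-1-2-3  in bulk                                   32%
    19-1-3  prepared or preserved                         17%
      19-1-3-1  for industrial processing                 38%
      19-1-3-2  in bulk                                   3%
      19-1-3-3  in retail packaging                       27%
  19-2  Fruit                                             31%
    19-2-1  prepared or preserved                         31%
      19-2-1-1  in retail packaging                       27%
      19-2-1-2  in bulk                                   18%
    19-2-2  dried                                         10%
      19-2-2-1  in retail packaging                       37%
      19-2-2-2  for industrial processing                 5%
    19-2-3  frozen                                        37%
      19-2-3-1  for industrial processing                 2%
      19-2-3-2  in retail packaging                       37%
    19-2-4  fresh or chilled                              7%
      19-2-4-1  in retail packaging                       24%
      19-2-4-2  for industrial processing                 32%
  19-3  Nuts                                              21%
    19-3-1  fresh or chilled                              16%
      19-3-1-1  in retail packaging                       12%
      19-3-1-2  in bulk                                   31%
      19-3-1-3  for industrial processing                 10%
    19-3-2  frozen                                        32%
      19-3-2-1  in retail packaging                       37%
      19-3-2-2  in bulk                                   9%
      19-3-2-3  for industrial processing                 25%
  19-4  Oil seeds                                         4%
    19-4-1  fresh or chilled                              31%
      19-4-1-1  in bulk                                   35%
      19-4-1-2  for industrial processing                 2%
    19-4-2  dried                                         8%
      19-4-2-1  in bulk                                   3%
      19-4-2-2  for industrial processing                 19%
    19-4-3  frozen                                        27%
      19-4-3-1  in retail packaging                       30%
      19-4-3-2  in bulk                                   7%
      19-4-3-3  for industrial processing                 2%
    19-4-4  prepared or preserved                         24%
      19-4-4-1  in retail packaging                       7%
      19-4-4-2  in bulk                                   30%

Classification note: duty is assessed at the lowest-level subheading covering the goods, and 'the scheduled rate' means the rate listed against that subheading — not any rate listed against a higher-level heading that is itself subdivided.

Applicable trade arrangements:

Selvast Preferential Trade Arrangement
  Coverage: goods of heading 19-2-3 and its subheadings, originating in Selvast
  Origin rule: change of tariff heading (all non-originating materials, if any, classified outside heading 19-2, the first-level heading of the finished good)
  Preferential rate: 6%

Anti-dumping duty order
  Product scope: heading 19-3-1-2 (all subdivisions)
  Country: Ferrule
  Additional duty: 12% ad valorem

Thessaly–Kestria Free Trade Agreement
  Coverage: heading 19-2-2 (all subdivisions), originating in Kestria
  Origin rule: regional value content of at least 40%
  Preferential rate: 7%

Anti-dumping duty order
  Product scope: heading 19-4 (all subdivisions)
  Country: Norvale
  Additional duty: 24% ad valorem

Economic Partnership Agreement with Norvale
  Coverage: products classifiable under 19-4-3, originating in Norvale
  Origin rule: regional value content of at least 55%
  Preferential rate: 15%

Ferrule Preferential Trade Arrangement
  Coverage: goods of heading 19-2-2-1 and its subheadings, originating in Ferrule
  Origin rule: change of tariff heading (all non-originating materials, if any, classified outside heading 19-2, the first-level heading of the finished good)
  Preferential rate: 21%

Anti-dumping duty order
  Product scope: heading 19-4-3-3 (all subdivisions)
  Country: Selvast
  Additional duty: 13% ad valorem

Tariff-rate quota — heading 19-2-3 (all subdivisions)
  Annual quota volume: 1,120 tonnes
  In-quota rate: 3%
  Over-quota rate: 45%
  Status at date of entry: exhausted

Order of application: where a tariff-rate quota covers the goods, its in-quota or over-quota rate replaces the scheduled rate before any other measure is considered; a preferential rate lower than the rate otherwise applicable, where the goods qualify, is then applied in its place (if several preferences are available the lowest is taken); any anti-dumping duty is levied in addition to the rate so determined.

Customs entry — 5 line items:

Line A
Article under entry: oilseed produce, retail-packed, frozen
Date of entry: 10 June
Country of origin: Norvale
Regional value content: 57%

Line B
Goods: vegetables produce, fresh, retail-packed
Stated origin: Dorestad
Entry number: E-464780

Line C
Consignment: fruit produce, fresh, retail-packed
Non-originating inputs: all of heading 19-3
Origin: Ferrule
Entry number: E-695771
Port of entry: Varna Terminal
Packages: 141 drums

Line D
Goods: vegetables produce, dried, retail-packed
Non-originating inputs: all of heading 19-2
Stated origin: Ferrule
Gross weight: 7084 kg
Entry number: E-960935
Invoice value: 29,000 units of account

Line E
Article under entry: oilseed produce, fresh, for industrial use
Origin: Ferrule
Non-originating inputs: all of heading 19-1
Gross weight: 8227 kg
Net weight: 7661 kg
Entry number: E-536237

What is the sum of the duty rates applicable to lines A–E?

Line A: oilseed → 19-4; frozen → 19-4-3; retail-packed → 19-4-3-1. Scheduled 30%. Norvale agreement on 19-4-3: RVC ≥ 55% → 15% available; preferential 15%; anti-dumping (Norvale, 19-4): +24%; total 15% + 24% = 39%. → 39%.
Line B: vegetables → 19-1; fresh → 19-1-1; retail-packed → 19-1-1-1. Scheduled 30%. No special measure applies. → 30%.
Line C: fruit → 19-2; fresh → 19-2-4; retail-packed → 19-2-4-1. Scheduled 24%. Ferrule agreement on 19-2-2-1: 19-2-4-1 not covered. → 24%.
Line D: vegetables → 19-1; dried → 19-1-2; retail-packed → 19-1-2-2. Scheduled 38%. Ferrule agreement on 19-2-2-1: 19-1-2-2 not covered. → 38%.
Line E: oilseed → 19-4; fresh → 19-4-1; for industrial use → 19-4-1-2. Scheduled 2%. Ferrule agreement on 19-2-2-1: 19-4-1-2 not covered. → 2%.
Sum: 39% + 30% + 24% + 38% + 2% = 133%.

133%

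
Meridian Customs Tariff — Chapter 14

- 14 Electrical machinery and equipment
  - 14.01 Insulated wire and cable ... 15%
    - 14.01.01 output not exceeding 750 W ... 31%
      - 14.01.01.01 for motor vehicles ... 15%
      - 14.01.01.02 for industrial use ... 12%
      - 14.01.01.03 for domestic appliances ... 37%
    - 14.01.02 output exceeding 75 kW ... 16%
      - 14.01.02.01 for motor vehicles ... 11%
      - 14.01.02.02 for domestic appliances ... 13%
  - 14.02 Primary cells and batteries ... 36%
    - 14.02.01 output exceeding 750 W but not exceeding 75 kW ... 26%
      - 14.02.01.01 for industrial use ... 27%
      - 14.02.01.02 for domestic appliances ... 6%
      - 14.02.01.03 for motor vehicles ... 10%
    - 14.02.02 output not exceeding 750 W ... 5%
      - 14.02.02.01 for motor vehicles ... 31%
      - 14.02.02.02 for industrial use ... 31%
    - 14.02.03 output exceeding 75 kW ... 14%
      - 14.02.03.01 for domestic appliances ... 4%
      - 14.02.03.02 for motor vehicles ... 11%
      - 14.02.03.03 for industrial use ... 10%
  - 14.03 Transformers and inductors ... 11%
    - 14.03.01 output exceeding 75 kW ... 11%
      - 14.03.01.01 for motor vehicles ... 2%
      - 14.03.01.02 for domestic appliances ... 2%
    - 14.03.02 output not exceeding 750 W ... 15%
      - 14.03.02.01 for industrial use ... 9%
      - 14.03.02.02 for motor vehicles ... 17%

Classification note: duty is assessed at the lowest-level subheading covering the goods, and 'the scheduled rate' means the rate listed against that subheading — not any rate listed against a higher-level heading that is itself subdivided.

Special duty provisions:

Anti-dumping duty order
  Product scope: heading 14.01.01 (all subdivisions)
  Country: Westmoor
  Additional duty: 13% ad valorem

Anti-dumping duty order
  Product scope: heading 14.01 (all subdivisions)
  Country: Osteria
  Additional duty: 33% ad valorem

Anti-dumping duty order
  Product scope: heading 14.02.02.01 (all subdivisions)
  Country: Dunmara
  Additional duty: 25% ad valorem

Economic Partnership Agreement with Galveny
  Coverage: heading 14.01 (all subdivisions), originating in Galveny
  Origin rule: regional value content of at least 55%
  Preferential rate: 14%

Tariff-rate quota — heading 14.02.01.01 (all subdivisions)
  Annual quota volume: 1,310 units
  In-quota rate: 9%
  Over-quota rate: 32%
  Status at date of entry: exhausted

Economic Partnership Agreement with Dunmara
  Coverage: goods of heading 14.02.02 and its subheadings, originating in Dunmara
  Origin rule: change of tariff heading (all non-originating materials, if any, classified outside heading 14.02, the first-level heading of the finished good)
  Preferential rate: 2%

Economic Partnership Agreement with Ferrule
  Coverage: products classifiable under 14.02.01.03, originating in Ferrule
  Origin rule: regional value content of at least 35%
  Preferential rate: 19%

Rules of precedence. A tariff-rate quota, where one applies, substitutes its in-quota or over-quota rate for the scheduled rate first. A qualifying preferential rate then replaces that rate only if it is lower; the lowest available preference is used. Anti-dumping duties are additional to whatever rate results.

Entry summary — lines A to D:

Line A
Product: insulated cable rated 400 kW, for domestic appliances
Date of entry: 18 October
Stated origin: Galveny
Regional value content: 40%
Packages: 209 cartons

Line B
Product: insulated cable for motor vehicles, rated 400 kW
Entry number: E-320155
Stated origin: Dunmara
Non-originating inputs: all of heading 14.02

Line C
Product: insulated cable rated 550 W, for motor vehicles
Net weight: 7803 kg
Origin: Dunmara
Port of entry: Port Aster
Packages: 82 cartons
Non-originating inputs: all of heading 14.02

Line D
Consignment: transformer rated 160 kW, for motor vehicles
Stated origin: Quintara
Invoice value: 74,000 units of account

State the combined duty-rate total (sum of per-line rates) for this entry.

Line A: insulated cable → 14.01; rated 400 kW → 14.01.02; for domestic appliances → 14.01.02.02. Scheduled 13%. Galveny agreement on 14.01: RVC < 55%. → 13%.
Line B: insulated cable → 14.01; rated 400 kW → 14.01.02; for motor vehicles → 14.01.02.01. Scheduled 11%. Dunmara agreement on 14.02.02: 14.01.02.01 not covered. → 11%.
Line C: insulated cable → 14.01; rated 550 W → 14.01.01; for motor vehicles → 14.01.01.01. Scheduled 15%. Dunmara agreement on 14.02.02: 14.01.01.01 not covered. → 15%.
Line D: transformer → 14.03; rated 160 kW → 14.03.01; for motor vehicles → 14.03.01.01. Scheduled 2%. No special measure applies. → 2%.
Sum: 13% + 11% + 15% + 2% = 41%.

41%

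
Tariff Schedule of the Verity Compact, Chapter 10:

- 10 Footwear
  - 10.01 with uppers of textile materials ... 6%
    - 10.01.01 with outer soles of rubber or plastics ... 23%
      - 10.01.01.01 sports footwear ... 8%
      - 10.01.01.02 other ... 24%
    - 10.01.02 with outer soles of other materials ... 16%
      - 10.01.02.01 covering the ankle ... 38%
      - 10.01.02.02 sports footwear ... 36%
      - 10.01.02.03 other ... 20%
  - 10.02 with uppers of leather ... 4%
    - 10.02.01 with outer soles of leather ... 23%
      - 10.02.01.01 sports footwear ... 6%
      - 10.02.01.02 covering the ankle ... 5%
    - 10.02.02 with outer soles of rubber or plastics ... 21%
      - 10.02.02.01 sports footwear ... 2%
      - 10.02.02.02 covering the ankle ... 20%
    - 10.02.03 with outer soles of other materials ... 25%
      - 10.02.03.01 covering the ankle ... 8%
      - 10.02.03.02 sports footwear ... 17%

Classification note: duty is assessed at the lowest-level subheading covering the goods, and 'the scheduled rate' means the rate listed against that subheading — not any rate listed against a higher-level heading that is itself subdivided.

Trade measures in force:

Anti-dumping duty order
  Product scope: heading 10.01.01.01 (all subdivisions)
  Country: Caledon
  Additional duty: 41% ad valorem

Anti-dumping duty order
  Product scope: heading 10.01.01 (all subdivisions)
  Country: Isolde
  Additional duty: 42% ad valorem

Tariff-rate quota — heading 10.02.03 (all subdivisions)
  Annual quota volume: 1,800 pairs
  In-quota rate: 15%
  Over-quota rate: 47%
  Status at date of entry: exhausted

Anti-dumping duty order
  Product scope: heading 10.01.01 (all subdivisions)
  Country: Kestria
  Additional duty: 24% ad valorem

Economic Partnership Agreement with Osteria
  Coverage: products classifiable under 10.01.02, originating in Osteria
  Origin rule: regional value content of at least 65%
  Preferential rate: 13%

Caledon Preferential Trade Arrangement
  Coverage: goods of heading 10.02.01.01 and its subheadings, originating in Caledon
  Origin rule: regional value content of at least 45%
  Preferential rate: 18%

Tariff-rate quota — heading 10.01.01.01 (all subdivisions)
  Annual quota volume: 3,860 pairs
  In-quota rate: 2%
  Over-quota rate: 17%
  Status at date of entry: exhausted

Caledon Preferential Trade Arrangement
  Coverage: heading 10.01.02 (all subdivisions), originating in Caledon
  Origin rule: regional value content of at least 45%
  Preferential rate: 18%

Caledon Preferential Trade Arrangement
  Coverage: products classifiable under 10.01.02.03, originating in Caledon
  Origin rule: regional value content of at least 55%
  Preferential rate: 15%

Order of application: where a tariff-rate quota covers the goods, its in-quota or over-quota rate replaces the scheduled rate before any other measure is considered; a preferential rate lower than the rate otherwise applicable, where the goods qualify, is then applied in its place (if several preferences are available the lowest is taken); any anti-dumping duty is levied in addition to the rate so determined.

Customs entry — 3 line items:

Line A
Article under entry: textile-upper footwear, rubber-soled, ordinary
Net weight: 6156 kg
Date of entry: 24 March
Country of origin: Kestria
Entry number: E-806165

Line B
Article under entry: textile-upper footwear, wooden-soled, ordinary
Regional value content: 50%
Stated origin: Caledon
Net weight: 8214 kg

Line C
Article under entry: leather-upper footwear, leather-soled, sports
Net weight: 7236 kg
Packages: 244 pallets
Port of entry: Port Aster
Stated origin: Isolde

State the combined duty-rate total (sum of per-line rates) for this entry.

Line A: textile-upper → 10.01; rubber-soled → 10.01.01; ordinary → 10.01.01.02. Scheduled 24%. anti-dumping (Kestria, 10.01.01): +24%; total 24% + 24% = 48%. → 48%.
Line B: textile-upper → 10.01; wooden-soled → 10.01.02; ordinary → 10.01.02.03. Scheduled 20%. Caledon agreement on 10.02.01.01: 10.01.02.03 not covered; Caledon agreement on 10.01.02: RVC ≥ 45% → 18% available; Caledon agreement on 10.01.02.03: RVC < 55%; preferential 18%. → 18%.
Line C: leather-upper → 10.02; leather-soled → 10.02.01; sports → 10.02.01.01. Scheduled 6%. No special measure applies. → 6%.
Sum: 48% + 18% + 6% = 72%.

72%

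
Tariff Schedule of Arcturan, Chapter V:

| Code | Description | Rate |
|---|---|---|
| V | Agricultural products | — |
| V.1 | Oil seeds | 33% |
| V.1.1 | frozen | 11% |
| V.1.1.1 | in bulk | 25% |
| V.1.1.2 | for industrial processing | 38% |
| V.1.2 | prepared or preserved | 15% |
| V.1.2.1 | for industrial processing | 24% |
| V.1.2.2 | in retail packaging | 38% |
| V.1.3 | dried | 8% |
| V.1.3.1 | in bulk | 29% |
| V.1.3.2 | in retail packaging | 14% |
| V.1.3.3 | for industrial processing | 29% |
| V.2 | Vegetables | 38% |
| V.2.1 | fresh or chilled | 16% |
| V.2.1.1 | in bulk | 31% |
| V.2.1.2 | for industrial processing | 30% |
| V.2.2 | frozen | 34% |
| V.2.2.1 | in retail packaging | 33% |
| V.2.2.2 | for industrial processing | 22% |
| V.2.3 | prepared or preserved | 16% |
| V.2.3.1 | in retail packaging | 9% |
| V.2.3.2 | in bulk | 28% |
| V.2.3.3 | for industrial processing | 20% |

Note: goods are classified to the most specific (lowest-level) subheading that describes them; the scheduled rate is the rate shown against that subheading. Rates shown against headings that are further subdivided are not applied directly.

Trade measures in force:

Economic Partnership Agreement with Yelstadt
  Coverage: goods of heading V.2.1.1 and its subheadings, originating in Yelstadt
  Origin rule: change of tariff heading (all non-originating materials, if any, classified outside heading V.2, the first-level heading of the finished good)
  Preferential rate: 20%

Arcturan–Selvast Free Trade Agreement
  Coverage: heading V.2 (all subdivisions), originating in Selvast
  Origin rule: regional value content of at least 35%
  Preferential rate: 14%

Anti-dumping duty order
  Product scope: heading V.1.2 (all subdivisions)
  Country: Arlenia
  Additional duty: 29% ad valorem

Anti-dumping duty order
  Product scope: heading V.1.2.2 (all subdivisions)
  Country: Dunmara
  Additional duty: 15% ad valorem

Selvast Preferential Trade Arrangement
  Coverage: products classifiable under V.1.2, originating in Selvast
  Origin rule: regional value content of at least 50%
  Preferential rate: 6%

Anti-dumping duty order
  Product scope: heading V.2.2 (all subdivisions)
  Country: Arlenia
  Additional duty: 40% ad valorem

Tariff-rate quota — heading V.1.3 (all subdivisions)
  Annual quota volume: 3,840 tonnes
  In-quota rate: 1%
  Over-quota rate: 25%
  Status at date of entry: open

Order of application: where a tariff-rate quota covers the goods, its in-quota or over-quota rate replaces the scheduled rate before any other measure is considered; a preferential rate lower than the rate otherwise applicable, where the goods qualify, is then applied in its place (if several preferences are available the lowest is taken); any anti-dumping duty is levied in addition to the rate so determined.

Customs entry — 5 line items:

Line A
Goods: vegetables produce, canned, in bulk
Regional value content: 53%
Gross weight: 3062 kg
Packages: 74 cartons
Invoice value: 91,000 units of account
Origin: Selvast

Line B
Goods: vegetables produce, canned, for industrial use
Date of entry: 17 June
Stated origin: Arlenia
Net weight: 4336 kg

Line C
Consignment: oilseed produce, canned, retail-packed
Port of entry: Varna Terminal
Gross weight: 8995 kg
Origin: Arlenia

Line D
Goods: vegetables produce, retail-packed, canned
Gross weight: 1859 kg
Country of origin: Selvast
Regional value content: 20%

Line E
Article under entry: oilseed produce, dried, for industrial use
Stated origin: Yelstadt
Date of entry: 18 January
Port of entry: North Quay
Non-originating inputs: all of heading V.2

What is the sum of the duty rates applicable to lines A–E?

111%

Line A: vegetables → V.2; canned → V.2.3; in bulk → V.2.3.2. Scheduled 28%. Selvast agreement on V.2: RVC ≥ 35% → 14% available; Selvast agreement on V.1.2: V.2.3.2 not covered; preferential 14%. → 14%.
Line B: vegetables → V.2; canned → V.2.3; for industrial use → V.2.3.3. Scheduled 20%. No special measure applies. → 20%.
Line C: oilseed → V.1; canned → V.1.2; retail-packed → V.1.2.2. Scheduled 38%. anti-dumping (Arlenia, V.1.2): +29%; total 38% + 29% = 67%. → 67%.
Line D: vegetables → V.2; canned → V.2.3; retail-packed → V.2.3.1. Scheduled 9%. Selvast agreement on V.2: RVC < 35%; Selvast agreement on V.1.2: V.2.3.1 not covered. → 9%.
Line E: oilseed → V.1; dried → V.1.3; for industrial use → V.1.3.3. Scheduled 29%. quota on V.1.3 open → in-quota 1%; Yelstadt agreement on V.2.1.1: V.1.3.3 not covered. → 1%.
Sum: 14% + 20% + 67% + 9% + 1% = 111%.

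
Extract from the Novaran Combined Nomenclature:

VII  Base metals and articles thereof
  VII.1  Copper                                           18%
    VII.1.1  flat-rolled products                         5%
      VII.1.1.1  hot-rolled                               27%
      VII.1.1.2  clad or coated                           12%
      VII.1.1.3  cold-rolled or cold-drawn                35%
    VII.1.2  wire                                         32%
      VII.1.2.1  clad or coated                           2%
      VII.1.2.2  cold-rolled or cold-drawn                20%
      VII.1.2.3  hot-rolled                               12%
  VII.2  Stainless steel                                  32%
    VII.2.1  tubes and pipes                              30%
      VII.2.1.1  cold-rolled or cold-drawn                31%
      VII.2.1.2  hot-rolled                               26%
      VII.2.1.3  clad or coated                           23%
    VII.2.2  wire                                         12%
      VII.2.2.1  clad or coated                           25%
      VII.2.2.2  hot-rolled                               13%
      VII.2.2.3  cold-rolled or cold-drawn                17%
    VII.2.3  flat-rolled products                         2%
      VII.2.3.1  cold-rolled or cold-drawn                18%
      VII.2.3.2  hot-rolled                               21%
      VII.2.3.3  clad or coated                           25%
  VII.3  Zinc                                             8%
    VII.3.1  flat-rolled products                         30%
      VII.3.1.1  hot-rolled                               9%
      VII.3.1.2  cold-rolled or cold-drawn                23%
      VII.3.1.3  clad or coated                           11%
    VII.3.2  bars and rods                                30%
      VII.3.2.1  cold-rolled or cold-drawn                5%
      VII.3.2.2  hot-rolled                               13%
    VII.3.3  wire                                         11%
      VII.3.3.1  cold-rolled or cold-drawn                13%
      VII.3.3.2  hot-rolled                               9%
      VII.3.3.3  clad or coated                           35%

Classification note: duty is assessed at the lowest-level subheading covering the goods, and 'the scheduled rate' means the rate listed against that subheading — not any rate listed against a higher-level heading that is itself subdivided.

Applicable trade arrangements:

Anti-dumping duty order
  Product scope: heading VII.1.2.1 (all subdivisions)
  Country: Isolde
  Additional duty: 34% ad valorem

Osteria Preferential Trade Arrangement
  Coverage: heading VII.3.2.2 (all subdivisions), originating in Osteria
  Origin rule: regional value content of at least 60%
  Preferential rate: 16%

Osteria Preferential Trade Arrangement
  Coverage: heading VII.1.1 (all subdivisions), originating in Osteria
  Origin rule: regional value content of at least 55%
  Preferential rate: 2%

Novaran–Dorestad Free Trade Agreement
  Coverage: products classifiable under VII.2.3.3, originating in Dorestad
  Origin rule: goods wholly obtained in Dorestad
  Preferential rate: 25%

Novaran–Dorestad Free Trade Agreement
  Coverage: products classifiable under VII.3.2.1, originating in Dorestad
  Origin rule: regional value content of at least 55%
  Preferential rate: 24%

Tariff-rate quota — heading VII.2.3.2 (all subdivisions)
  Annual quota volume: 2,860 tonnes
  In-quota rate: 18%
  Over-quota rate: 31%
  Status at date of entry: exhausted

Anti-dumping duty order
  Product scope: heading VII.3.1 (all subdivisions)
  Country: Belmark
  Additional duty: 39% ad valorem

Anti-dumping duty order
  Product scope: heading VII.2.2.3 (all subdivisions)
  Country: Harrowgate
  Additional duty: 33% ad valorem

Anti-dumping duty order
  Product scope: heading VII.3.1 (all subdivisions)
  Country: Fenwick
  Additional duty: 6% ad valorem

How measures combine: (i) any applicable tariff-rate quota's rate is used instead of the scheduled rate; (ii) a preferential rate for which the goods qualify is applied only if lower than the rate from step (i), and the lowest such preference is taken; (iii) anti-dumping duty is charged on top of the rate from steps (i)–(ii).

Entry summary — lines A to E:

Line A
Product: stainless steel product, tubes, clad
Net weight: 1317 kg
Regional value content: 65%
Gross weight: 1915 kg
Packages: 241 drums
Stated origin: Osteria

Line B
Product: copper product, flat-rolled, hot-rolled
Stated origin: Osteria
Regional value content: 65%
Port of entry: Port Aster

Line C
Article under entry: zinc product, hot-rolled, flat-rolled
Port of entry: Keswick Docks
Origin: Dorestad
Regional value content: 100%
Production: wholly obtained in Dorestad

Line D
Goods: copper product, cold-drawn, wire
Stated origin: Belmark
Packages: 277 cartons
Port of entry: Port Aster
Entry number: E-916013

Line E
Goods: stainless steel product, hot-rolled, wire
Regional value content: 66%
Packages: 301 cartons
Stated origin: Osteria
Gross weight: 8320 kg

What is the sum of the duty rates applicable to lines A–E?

Line A: stainless steel → VII.2; tubes → VII.2.1; clad → VII.2.1.3. Scheduled 23%. Osteria agreement on VII.3.2.2: VII.2.1.3 not covered; Osteria agreement on VII.1.1: VII.2.1.3 not covered. → 23%.
Line B: copper → VII.1; flat-rolled → VII.1.1; hot-rolled → VII.1.1.1. Scheduled 27%. Osteria agreement on VII.3.2.2: VII.1.1.1 not covered; Osteria agreement on VII.1.1: RVC ≥ 55% → 2% available; preferential 2%. → 2%.
Line C: zinc → VII.3; flat-rolled → VII.3.1; hot-rolled → VII.3.1.1. Scheduled 9%. Dorestad agreement on VII.2.3.3: VII.3.1.1 not covered; Dorestad agreement on VII.3.2.1: VII.3.1.1 not covered. → 9%.
Line D: copper → VII.1; wire → VII.1.2; cold-drawn → VII.1.2.2. Scheduled 20%. No special measure applies. → 20%.
Line E: stainless steel → VII.2; wire → VII.2.2; hot-rolled → VII.2.2.2. Scheduled 13%. Osteria agreement on VII.3.2.2: VII.2.2.2 not covered; Osteria agreement on VII.1.1: VII.2.2.2 not covered. → 13%.
Sum: 23% + 2% + 9% + 20% + 13% = 67%.

67%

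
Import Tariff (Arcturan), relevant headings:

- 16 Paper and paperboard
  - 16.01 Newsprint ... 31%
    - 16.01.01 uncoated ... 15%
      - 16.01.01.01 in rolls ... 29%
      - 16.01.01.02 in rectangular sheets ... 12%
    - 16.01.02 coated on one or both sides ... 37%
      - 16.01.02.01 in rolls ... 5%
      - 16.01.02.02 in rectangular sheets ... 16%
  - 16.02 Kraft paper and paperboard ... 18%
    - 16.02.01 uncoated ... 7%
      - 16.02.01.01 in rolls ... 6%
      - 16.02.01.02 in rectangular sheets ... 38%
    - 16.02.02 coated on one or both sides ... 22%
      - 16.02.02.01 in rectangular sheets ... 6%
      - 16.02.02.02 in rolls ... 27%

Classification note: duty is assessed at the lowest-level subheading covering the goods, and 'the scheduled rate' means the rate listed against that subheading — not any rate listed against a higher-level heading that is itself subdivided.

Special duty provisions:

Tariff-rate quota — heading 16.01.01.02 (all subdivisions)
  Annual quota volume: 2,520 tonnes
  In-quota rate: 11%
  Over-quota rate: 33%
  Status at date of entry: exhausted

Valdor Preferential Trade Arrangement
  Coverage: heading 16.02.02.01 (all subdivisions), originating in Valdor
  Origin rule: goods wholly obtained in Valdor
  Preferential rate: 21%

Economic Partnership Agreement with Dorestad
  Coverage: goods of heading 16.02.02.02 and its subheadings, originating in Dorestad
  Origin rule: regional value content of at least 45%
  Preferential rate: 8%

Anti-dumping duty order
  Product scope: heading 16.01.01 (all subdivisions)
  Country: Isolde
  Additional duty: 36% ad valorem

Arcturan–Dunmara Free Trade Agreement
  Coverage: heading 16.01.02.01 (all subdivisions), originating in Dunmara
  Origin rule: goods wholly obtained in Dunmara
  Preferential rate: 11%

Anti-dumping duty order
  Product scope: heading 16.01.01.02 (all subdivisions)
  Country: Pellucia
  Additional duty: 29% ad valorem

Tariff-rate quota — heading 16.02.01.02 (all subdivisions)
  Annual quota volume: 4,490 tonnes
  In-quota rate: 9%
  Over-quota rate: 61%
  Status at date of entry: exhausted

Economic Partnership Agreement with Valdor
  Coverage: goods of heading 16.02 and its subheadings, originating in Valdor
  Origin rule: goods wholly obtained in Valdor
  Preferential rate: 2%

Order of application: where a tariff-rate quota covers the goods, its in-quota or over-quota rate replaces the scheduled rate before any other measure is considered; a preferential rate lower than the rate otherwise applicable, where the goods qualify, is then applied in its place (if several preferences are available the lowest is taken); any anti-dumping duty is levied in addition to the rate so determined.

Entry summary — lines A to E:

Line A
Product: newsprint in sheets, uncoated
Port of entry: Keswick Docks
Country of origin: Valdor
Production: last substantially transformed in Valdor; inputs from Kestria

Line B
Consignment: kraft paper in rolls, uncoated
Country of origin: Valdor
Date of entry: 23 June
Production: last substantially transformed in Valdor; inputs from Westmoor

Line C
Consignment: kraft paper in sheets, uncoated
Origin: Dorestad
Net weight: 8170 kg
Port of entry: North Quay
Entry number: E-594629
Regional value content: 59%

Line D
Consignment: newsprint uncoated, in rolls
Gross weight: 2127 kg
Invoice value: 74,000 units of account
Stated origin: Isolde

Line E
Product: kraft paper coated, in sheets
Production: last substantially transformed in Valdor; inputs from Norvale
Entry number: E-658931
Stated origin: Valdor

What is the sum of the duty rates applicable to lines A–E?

171%

Line A: newsprint → 16.01; uncoated → 16.01.01; in sheets → 16.01.01.02. Scheduled 12%. quota on 16.01.01.02 exhausted → over-quota 33%; Valdor agreement on 16.02.02.01: 16.01.01.02 not covered; Valdor agreement on 16.02: 16.01.01.02 not covered. → 33%.
Line B: kraft paper → 16.02; uncoated → 16.02.01; in rolls → 16.02.01.01. Scheduled 6%. Valdor agreement on 16.02.02.01: 16.02.01.01 not covered; Valdor agreement on 16.02: not wholly obtained. → 6%.
Line C: kraft paper → 16.02; uncoated → 16.02.01; in sheets → 16.02.01.02. Scheduled 38%. quota on 16.02.01.02 exhausted → over-quota 61%; Dorestad agreement on 16.02.02.02: 16.02.01.02 not covered. → 61%.
Line D: newsprint → 16.01; uncoated → 16.01.01; in rolls → 16.01.01.01. Scheduled 29%. anti-dumping (Isolde, 16.01.01): +36%; total 29% + 36% = 65%. → 65%.
Line E: kraft paper → 16.02; coated → 16.02.02; in sheets → 16.02.02.01. Scheduled 6%. Valdor agreement on 16.02.02.01: not wholly obtained; Valdor agreement on 16.02: not wholly obtained. → 6%.
Sum: 33% + 6% + 61% + 65% + 6% = 171%.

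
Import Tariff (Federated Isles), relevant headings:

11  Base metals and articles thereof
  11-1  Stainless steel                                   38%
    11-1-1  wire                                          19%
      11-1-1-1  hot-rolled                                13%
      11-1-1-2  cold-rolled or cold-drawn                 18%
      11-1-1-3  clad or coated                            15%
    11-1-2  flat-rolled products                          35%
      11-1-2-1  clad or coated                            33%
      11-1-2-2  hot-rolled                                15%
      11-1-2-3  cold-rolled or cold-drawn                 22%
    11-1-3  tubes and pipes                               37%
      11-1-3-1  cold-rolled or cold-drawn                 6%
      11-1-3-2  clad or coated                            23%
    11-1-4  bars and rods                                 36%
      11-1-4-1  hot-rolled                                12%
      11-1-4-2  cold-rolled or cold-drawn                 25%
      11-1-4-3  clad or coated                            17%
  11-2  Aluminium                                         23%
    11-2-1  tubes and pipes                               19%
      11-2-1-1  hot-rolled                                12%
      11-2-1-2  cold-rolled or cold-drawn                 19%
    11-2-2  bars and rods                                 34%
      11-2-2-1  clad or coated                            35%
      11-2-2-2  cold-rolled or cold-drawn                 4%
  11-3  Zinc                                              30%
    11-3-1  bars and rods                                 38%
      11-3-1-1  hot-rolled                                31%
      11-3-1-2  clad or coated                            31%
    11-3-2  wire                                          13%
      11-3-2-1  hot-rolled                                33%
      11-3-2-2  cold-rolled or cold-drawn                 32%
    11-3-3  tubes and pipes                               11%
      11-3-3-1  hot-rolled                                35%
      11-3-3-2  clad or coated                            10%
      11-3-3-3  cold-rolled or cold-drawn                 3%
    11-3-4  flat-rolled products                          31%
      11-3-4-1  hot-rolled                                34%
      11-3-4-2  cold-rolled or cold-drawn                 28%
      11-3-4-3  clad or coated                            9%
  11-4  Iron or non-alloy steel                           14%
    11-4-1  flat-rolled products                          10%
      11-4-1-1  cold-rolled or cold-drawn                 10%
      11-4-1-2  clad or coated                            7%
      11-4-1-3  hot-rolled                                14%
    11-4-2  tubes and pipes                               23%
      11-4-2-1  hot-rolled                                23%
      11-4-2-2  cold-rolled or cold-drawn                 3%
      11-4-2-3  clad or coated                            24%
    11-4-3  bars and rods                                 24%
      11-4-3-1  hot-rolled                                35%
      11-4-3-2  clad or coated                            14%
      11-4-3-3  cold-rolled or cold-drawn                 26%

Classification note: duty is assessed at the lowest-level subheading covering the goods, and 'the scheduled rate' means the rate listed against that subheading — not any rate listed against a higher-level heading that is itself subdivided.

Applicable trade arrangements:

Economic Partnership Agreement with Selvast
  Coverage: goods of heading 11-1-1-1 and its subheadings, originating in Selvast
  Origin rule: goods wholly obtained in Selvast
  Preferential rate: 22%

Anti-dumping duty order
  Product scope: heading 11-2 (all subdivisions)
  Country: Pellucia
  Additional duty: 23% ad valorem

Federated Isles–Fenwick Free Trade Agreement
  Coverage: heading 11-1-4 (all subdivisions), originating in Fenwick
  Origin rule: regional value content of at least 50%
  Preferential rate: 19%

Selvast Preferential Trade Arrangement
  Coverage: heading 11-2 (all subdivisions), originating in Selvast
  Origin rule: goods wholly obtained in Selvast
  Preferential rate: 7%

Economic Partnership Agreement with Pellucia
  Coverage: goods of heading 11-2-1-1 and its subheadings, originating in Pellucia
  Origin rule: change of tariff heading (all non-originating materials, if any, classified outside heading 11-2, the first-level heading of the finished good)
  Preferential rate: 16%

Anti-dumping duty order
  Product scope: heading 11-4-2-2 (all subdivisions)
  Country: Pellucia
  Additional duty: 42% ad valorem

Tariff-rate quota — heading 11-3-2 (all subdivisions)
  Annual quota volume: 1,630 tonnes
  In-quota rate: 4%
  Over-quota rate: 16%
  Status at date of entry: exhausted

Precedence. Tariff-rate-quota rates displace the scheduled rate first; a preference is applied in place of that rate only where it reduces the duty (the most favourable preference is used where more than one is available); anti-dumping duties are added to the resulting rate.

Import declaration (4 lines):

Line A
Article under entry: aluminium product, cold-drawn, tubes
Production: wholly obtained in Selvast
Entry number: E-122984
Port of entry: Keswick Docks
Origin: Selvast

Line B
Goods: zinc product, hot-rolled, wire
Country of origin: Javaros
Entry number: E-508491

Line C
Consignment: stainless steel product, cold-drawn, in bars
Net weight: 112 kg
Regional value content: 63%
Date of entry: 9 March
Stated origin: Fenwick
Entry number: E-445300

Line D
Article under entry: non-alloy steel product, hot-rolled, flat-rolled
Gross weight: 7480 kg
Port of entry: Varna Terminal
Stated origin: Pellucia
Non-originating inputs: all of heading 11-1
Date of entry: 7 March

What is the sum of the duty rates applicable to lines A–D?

Line A: aluminium → 11-2; tubes → 11-2-1; cold-drawn → 11-2-1-2. Scheduled 19%. Selvast agreement on 11-1-1-1: 11-2-1-2 not covered; Selvast agreement on 11-2: wholly obtained → 7% available; preferential 7%. → 7%.
Line B: zinc → 11-3; wire → 11-3-2; hot-rolled → 11-3-2-1. Scheduled 33%. quota on 11-3-2 exhausted → over-quota 16%. → 16%.
Line C: stainless steel → 11-1; in bars → 11-1-4; cold-drawn → 11-1-4-2. Scheduled 25%. Fenwick agreement on 11-1-4: RVC ≥ 50% → 19% available; preferential 19%. → 19%.
Line D: non-alloy steel → 11-4; flat-rolled → 11-4-1; hot-rolled → 11-4-1-3. Scheduled 14%. Pellucia agreement on 11-2-1-1: 11-4-1-3 not covered. → 14%.
Sum: 7% + 16% + 19% + 14% = 56%.

56%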